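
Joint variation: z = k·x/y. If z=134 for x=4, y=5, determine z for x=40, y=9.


z = k·x/y
Solve for k using the known point: k = z·y/x = 134×5/4 = 670/4 = 167.5000
Now evaluate at x=40, y=9:
z = k × 40 / 9 = (670 × 40) / (4 × 9) = 26800/36
≈ 744.4444

744.4444


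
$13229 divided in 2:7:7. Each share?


Total parts = 2 + 7 + 7 = 16
Part 1: 13229 × 2/16 = 1653.63
Part 2: 13229 × 7/16 = 5787.69
Part 3: 13229 × 7/16 = 5787.69
= Part 1: $1653.63, Part 2: $5787.69, Part 3: $5787.69

Part 1: $1653.63, Part 2: $5787.69, Part 3: $5787.69


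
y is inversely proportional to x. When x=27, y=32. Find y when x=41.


Inverse proportion: x × y = constant
k = 27 × 32 = 864
y₂ = k / 41 = 864 / 41
= 21.07

21.07


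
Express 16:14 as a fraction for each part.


Total parts = 16 + 14 = 30
First part: 16/30 = 8/15
Second part: 14/30 = 7/15
= 8/15 and 7/15

8/15 and 7/15


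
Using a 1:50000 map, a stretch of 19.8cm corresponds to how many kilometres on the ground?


Real distance = map distance × scale
= 19.8cm × 50000
= 990000 cm = 9900.0 m
= 9.900 km

9.900 km


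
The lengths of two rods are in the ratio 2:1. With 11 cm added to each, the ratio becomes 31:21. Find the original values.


Let A = 2k, B = 1k.
(2k + 11) / (1k + 11) = 31/21
Cross-multiply: 21(2k + 11) = 31(1k + 11)
42k + 231 = 31k + 341
42k - 31k = 341 - 231
11k = 110
k = 110/11 = 10
A = 2×10 = 20, B = 1×10 = 10
= A = 20, B = 10

A = 20, B = 10


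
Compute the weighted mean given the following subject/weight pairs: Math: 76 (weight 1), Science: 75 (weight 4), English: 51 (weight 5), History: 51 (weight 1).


Numerator = 76×1 + 75×4 + 51×5 + 51×1
= 76 + 300 + 255 + 51
= 682
Total weight = 11
Weighted avg = 682/11
= 62.00

62.00


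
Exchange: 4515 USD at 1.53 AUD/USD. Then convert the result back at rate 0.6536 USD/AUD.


Amount × rate = 4515 × 1.53 = 6907.95 AUD
Round-trip: 6907.95 × 0.6536 = 4515.04 USD
= 6907.95 AUD, then 4515.04 USD

6907.95 AUD, then 4515.04 USD


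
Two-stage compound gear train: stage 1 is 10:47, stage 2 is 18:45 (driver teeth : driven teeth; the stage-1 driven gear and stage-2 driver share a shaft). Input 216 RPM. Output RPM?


Stage 1: RPM_B = RPM_A × t_A/t_B = 216 × 10/47 = 2160/47 ≈ 45.96
B and C share a shaft → RPM_C = RPM_B
Stage 2: RPM_D = RPM_C × t_C/t_D = RPM_A × (t_A×t_C)/(t_B×t_D)
Overall ratio = (10×18)/(47×45) = 180/2115
RPM_D = 216 × 180/2115 = 38880/2115
≈ 18.38 RPM

18.38 RPM


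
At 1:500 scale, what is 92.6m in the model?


Model size = real / scale
= 92.6 / 500
= 0.1852 m

0.1852 m


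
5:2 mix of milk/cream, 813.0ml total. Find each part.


Total parts = 5 + 2 = 7
milk: 813.0 × 5/7 = 580.7ml
cream: 813.0 × 2/7 = 232.3ml
= 580.7ml and 232.3ml

580.7ml and 232.3ml


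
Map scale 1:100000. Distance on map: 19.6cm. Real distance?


Real distance = map distance × scale
= 19.6cm × 100000
= 1960000 cm = 19600.0 m
= 19.600 km

19.600 km


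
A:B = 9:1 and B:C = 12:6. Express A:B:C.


Match B: multiply A:B by 12 → 108:12
Multiply B:C by 1 → 12:6
Combined: 108:12:6
GCD = 6
= 18:2:1

18:2:1


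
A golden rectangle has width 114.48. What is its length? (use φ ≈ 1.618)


φ = (1 + √5) / 2 ≈ 1.618
Length = width × φ = 114.48 × 1.618 = 185.22864
≈ 185.23

185.23


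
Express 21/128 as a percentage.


Percentage = (part / whole) × 100
= (21 / 128) × 100
≈ 16.41%

16.41%


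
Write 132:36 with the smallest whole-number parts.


GCD(132, 36) = 12
132/12 : 36/12
= 11:3

11:3


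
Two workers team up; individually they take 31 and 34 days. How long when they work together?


Rate of A = 1/31 per day
Rate of B = 1/34 per day
Combined rate = 1/31 + 1/34 = 65/1054 ≈ 0.0617 per day
Days = 1 / combined rate = 1054/65
≈ 16.22 days

16.22 days


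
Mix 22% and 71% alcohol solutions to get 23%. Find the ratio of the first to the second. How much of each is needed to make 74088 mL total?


Let x parts of 22% mix with y parts of 71%.
22x + 71y = 23(x + y)
22x + 71y = 23x + 23y
x(22 - 23) = y(23 - 71)
x/y = (71 - 23)/(23 - 22) = 48/1
Simplify: 48:1
Total parts = 49; one part = 74088/49 = 1512.00 mL
22% solution: 48×1512.00 = 72576.00 mL
71% solution: 1×1512.00 = 1512.00 mL
= ratio 48:1; 72576.00 mL and 1512.00 mL

ratio 48:1; 72576.00 mL and 1512.00 mL


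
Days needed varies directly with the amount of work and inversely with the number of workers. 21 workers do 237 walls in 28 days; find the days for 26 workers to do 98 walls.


Days ∝ work / workers, so d₂ = d₁ × (m₁/m₂) × (w₂/w₁)
Workers factor (inverse): 21/26 ≈ 0.8077
Work factor (direct): 98/237 ≈ 0.4135
d₂ = 28 × 21/26 × 98/237 = (28 × 21 × 98) / (26 × 237) = 57624/6162
≈ 9.35 days

9.35 days


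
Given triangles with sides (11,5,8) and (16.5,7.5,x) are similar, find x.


Scale factor = 16.5/11 = 1.5
Missing side = 8 × 1.5
= 12.0

12.0


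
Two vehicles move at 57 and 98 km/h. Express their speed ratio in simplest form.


Ratio = 57:98
GCD = 1
Simplified = 57:98
Time ratio (same distance) = 98:57
Speed ratio = 57:98

57:98


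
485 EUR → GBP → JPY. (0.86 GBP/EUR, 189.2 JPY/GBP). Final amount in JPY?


Step 1: 485 EUR × 0.86 = 417.10 GBP
Step 2: 417.10 GBP × 189.2 = 78915.32 JPY
Implied rate EUR→JPY = 0.86 × 189.2 = 162.7120
= 78915.32 JPY

78915.32 JPY


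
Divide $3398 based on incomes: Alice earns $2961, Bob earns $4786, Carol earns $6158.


Total income = 2961 + 4786 + 6158 = $13905
Alice: $3398 × 2961/13905 = $723.59
Bob: $3398 × 4786/13905 = $1169.57
Carol: $3398 × 6158/13905 = $1504.85
= Alice: $723.59, Bob: $1169.57, Carol: $1504.85

Alice: $723.59, Bob: $1169.57, Carol: $1504.85


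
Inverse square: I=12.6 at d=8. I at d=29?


I₁d₁² = I₂d₂²
I₂ = I₁ × (d₁/d₂)²
= 12.6 × (8/29)²
= 12.6 × 64/841
= 806.4/841
≈ 0.9589

0.9589


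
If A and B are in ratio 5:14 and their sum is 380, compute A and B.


Let A = 5k, B = 14k.
5k + 14k = 380
19k = 380 → k = 380/19 = 20
A = 5×20 = 100, B = 14×20 = 280
= A = 100, B = 280

A = 100, B = 280


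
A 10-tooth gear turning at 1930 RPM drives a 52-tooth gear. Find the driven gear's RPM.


Gear ratio = 10:52 = 5:26
RPM_B = RPM_A × (teeth_A / teeth_B)
= 1930 × (10/52)
= 371.2 RPM

371.2 RPM


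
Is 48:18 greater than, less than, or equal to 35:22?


48/18 = 2.6667
35/22 = 1.5909
2.6667 > 1.5909, so 48:18 is greater
= greater than

greater than


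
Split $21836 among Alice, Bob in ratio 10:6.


Total parts = 10 + 6 = 16
Alice: 21836 × 10/16 = 13647.50
Bob: 21836 × 6/16 = 8188.50
= Alice: $13647.50, Bob: $8188.50

Alice: $13647.50, Bob: $8188.50


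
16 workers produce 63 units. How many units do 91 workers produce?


Direct proportion: y/x = constant
k = 63/16 = 3.9375
y₂ = k × 91 = 63 × 91 / 16 = 5733/16
≈ 358.31

358.31


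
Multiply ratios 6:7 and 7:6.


Compound ratio = (6×7) : (7×6)
= 42:42
GCD = 42
= 1:1

1:1


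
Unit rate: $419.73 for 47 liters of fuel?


Unit rate = total / quantity
= 419.73 / 47
= $8.93 per unit

$8.93 per unit


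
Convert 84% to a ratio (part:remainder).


84% means 84 parts out of 100; remainder = 16
Part : remainder = 84:16
GCD = 4
= 21:4

21:4


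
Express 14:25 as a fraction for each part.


Total parts = 14 + 25 = 39
First part: 14/39 = 14/39
Second part: 25/39 = 25/39
= 14/39 and 25/39

14/39 and 25/39


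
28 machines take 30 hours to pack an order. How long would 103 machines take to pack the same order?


Inverse proportion: x × y = constant
k = 28 × 30 = 840
y₂ = k / 103 = 840 / 103
= 8.16

8.16


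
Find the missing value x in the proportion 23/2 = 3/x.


Cross multiply: 23 × x = 2 × 3
23x = 6
x = 6 / 23
= 0.26

0.26


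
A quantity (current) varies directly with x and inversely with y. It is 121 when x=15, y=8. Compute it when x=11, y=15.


z = k·x/y
Solve for k using the known point: k = z·y/x = 121×8/15 = 968/15 ≈ 64.5333
Now evaluate at x=11, y=15:
z = k × 11 / 15 = (968 × 11) / (15 × 15) = 10648/225
≈ 47.3244

47.3244


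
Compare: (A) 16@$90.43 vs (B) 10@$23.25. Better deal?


Deal A: $90.43/16 = $5.6519/unit
Deal B: $23.25/10 = $2.3250/unit
B is cheaper per unit
= Deal B

Deal B


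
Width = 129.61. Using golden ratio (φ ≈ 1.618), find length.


φ = (1 + √5) / 2 ≈ 1.618
Length = width × φ = 129.61 × 1.618 = 209.70898
≈ 209.71

209.71


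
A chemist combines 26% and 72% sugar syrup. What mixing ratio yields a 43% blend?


Let x parts of 26% mix with y parts of 72%.
26x + 72y = 43(x + y)
26x + 72y = 43x + 43y
x(26 - 43) = y(43 - 72)
x/y = (72 - 43)/(43 - 26) = 29/17
Simplify: 29:17
= 29:17

29:17


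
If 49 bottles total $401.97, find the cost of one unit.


Unit rate = total / quantity
= 401.97 / 49
= $8.20 per unit

$8.20 per unit


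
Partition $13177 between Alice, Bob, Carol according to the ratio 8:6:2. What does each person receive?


Total parts = 8 + 6 + 2 = 16
Alice: 13177 × 8/16 = 6588.50
Bob: 13177 × 6/16 = 4941.38
Carol: 13177 × 2/16 = 1647.13
= Alice: $6588.50, Bob: $4941.38, Carol: $1647.13

Alice: $6588.50, Bob: $4941.38, Carol: $1647.13


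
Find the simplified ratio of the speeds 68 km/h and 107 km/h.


Ratio = 68:107
GCD = 1
Simplified = 68:107
Time ratio (same distance) = 107:68
Speed ratio = 68:107

68:107


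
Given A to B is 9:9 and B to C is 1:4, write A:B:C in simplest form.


Match B: multiply A:B by 1 → 9:9
Multiply B:C by 9 → 9:36
Combined: 9:9:36
GCD = 9
= 1:1:4

1:1:4


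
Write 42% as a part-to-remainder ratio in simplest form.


42% means 42 parts out of 100; remainder = 58
Part : remainder = 42:58
GCD = 2
= 21:29

21:29


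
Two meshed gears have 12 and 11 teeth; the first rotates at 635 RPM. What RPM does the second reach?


Gear ratio = 12:11 = 12:11
RPM_B = RPM_A × (teeth_A / teeth_B)
= 635 × (12/11)
= 692.7 RPM

692.7 RPM


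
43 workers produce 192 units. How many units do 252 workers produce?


Direct proportion: y/x = constant
k = 192/43 ≈ 4.4651
y₂ = k × 252 = 192 × 252 / 43 = 48384/43
≈ 1125.21

1125.21


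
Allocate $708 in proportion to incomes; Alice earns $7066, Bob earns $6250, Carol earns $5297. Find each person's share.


Total income = 7066 + 6250 + 5297 = $18613
Alice: $708 × 7066/18613 = $268.78
Bob: $708 × 6250/18613 = $237.74
Carol: $708 × 5297/18613 = $201.49
= Alice: $268.78, Bob: $237.74, Carol: $201.49

Alice: $268.78, Bob: $237.74, Carol: $201.49


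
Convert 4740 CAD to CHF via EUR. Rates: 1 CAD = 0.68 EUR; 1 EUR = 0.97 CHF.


Step 1: 4740 CAD × 0.68 = 3223.20 EUR
Step 2: 3223.20 EUR × 0.97 = 3126.50 CHF
Implied rate CAD→CHF = 0.68 × 0.97 = 0.6596
= 3126.50 CHF

3126.50 CHF


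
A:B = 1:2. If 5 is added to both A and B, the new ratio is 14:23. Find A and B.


Let A = 1k, B = 2k.
(1k + 5) / (2k + 5) = 14/23
Cross-multiply: 23(1k + 5) = 14(2k + 5)
23k + 115 = 28k + 70
23k - 28k = 70 - 115
-5k = -45
k = -45/-5 = 9
A = 1×9 = 9, B = 2×9 = 18
= A = 9, B = 18

A = 9, B = 18


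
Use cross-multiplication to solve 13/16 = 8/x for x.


Cross multiply: 13 × x = 16 × 8
13x = 128
x = 128 / 13
= 9.85

9.85


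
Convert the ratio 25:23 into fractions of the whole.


Total parts = 25 + 23 = 48
First part: 25/48 = 25/48
Second part: 23/48 = 23/48
= 25/48 and 23/48

25/48 and 23/48


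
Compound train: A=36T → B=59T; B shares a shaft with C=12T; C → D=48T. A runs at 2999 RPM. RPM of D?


Stage 1: RPM_B = RPM_A × t_A/t_B = 2999 × 36/59 = 107964/59 ≈ 1829.90
B and C share a shaft → RPM_C = RPM_B
Stage 2: RPM_D = RPM_C × t_C/t_D = RPM_A × (t_A×t_C)/(t_B×t_D)
Overall ratio = (36×12)/(59×48) = 432/2832
RPM_D = 2999 × 432/2832 = 1295568/2832
≈ 457.47 RPM

457.47 RPM


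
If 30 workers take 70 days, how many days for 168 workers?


Inverse proportion: x × y = constant
k = 30 × 70 = 2100
y₂ = k / 168 = 2100 / 168
= 12.50

12.50


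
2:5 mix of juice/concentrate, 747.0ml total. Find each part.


Total parts = 2 + 5 = 7
juice: 747.0 × 2/7 = 213.4ml
concentrate: 747.0 × 5/7 = 533.6ml
= 213.4ml and 533.6ml

213.4ml and 533.6ml


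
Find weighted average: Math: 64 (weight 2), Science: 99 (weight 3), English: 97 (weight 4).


Numerator = 64×2 + 99×3 + 97×4
= 128 + 297 + 388
= 813
Total weight = 9
Weighted avg = 813/9
= 90.33

90.33


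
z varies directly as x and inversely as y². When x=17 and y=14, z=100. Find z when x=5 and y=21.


z = k·x/y²
Solve for k using the known point: k = z·y²/x = 100×196/17 = 19600/17 ≈ 1152.9412
Now evaluate at x=5, y=21:
z = k × 5 / 441 = (19600 × 5) / (17 × 441) = 98000/7497
≈ 13.0719

13.0719


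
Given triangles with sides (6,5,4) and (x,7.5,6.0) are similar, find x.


Scale factor = 7.5/5 = 1.5
Missing side = 6 × 1.5
= 9.0

9.0


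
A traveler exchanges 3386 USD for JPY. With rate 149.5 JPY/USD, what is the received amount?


Amount × rate = 3386 × 149.5
= 506207.00 JPY

506207.00 JPY


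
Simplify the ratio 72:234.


GCD(72, 234) = 18
72/18 : 234/18
= 4:13

4:13


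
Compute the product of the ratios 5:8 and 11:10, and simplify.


Compound ratio = (5×11) : (8×10)
= 55:80
GCD = 5
= 11:16

11:16


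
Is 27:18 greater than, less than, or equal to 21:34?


27/18 = 1.5000
21/34 = 0.6176
1.5000 > 0.6176, so 27:18 is greater
= greater than

greater than


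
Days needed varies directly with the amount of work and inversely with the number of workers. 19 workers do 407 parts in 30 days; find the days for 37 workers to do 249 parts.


Days ∝ work / workers, so d₂ = d₁ × (m₁/m₂) × (w₂/w₁)
Workers factor (inverse): 19/37 ≈ 0.5135
Work factor (direct): 249/407 ≈ 0.6118
d₂ = 30 × 19/37 × 249/407 = (30 × 19 × 249) / (37 × 407) = 141930/15059
≈ 9.42 days

9.42 days


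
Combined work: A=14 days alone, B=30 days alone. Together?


Rate of A = 1/14 per day
Rate of B = 1/30 per day
Combined rate = 1/14 + 1/30 = 44/420 ≈ 0.1048 per day
Days = 1 / combined rate = 420/44
≈ 9.55 days

9.55 days


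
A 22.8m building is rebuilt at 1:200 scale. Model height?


Model size = real / scale
= 22.8 / 200
= 0.1140 m

0.1140 m


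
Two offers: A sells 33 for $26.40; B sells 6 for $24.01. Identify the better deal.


Deal A: $26.40/33 = $0.8000/unit
Deal B: $24.01/6 = $4.0017/unit
A is cheaper per unit
= Deal A

Deal A


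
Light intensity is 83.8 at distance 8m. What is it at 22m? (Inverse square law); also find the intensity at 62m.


I₁d₁² = I₂d₂²
I at 22m = 83.8 × (8/22)² = 83.8 × 64/484 = 5363.2/484 ≈ 11.0810
I at 62m = 83.8 × (8/62)² = 83.8 × 64/3844 = 5363.2/3844 ≈ 1.3952
= 11.0810 and 1.3952

11.0810 and 1.3952


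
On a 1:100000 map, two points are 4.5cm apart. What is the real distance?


Real distance = map distance × scale
= 4.5cm × 100000
= 450000 cm = 4500.0 m
= 4.500 km

4.500 km


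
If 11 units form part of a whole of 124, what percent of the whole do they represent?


Percentage = (part / whole) × 100
= (11 / 124) × 100
≈ 8.87%

8.87%


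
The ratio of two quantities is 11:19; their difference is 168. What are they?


Let A = 11k, B = 19k.
19k - 11k = 168
8k = 168 → k = 168/8 = 21
A = 11×21 = 231, B = 19×21 = 399
= A = 231, B = 399

A = 231, B = 399


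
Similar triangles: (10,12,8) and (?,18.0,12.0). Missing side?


Scale factor = 18.0/12 = 1.5
Missing side = 10 × 1.5
= 15.0

15.0


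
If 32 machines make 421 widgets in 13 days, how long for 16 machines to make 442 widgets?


Days ∝ work / workers, so d₂ = d₁ × (m₁/m₂) × (w₂/w₁)
Workers factor (inverse): 32/16 = 2.0000
Work factor (direct): 442/421 ≈ 1.0499
d₂ = 13 × 32/16 × 442/421 = (13 × 32 × 442) / (16 × 421) = 183872/6736
≈ 27.30 days

27.30 days


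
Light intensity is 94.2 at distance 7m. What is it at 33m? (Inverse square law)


I₁d₁² = I₂d₂²
I₂ = I₁ × (d₁/d₂)²
= 94.2 × (7/33)²
= 94.2 × 49/1089
= 4615.8/1089
≈ 4.2386

4.2386


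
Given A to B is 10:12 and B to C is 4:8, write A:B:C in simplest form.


Match B: multiply A:B by 4 → 40:48
Multiply B:C by 12 → 48:96
Combined: 40:48:96
GCD = 8
= 5:6:12

5:6:12


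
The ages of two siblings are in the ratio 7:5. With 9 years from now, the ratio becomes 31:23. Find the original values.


Let A = 7k, B = 5k.
(7k + 9) / (5k + 9) = 31/23
Cross-multiply: 23(7k + 9) = 31(5k + 9)
161k + 207 = 155k + 279
161k - 155k = 279 - 207
6k = 72
k = 72/6 = 12
A = 7×12 = 84, B = 5×12 = 60
= A = 84, B = 60

A = 84, B = 60


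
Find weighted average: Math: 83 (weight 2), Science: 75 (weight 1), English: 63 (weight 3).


Numerator = 83×2 + 75×1 + 63×3
= 166 + 75 + 189
= 430
Total weight = 6
Weighted avg = 430/6
= 71.67

71.67


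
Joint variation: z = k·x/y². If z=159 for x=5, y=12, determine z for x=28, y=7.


z = k·x/y²
Solve for k using the known point: k = z·y²/x = 159×144/5 = 22896/5 = 4579.2000
Now evaluate at x=28, y=7:
z = k × 28 / 49 = (22896 × 28) / (5 × 49) = 641088/245
≈ 2616.6857

2616.6857


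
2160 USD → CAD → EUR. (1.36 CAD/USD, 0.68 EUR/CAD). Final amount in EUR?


Step 1: 2160 USD × 1.36 = 2937.60 CAD
Step 2: 2937.60 CAD × 0.68 = 1997.57 EUR
Implied rate USD→EUR = 1.36 × 0.68 = 0.9248
= 1997.57 EUR

1997.57 EUR


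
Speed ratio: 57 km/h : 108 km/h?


Ratio = 57:108
GCD = 3
Simplified = 19:36
Time ratio (same distance) = 36:19
Speed ratio = 19:36

19:36


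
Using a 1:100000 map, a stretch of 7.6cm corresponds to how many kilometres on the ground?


Real distance = map distance × scale
= 7.6cm × 100000
= 760000 cm = 7600.0 m
= 7.600 km

7.600 km


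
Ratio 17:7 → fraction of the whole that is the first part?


Total parts = 17 + 7 = 24
First part: 17/24 = 17/24
= 17/24

17/24


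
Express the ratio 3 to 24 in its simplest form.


GCD(3, 24) = 3
3/3 : 24/3
= 1:8

1:8


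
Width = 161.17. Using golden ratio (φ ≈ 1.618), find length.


φ = (1 + √5) / 2 ≈ 1.618
Length = width × φ = 161.17 × 1.618 = 260.77306
≈ 260.77

260.77


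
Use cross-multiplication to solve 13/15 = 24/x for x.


Cross multiply: 13 × x = 15 × 24
13x = 360
x = 360 / 13
= 27.69

27.69


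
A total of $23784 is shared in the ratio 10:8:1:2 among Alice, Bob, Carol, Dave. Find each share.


Total parts = 10 + 8 + 1 + 2 = 21
Alice: 23784 × 10/21 = 11325.71
Bob: 23784 × 8/21 = 9060.57
Carol: 23784 × 1/21 = 1132.57
Dave: 23784 × 2/21 = 2265.14
= Alice: $11325.71, Bob: $9060.57, Carol: $1132.57, Dave: $2265.14

Alice: $11325.71, Bob: $9060.57, Carol: $1132.57, Dave: $2265.14


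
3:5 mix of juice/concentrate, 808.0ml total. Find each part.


Total parts = 3 + 5 = 8
juice: 808.0 × 3/8 = 303.0ml
concentrate: 808.0 × 5/8 = 505.0ml
= 303.0ml and 505.0ml

303.0ml and 505.0ml


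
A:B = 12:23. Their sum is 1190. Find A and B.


Let A = 12k, B = 23k.
12k + 23k = 1190
35k = 1190 → k = 1190/35 = 34
A = 12×34 = 408, B = 23×34 = 782
= A = 408, B = 782

A = 408, B = 782


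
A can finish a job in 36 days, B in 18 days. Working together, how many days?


Rate of A = 1/36 per day
Rate of B = 1/18 per day
Combined rate = 1/36 + 1/18 = 54/648 ≈ 0.0833 per day
Days = 1 / combined rate = 648/54
= 12.00 days

12.00 days


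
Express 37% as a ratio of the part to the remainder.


37% means 37 parts out of 100; remainder = 63
Part : remainder = 37:63
GCD = 1
= 37:63

37:63


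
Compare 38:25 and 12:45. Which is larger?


38/25 = 1.5200
12/45 = 0.2667
1.5200 > 0.2667, so 38:25 is greater
= 38:25

38:25


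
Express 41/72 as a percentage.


Percentage = (part / whole) × 100
= (41 / 72) × 100
≈ 56.94%

56.94%


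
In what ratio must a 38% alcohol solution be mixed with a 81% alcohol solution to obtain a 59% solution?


Let x parts of 38% mix with y parts of 81%.
38x + 81y = 59(x + y)
38x + 81y = 59x + 59y
x(38 - 59) = y(59 - 81)
x/y = (81 - 59)/(59 - 38) = 22/21
Simplify: 22:21
= 22:21

22:21


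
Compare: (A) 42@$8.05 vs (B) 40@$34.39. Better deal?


Deal A: $8.05/42 = $0.1917/unit
Deal B: $34.39/40 = $0.8598/unit
A is cheaper per unit
= Deal A

Deal A


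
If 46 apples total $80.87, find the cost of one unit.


Unit rate = total / quantity
= 80.87 / 46
= $1.76 per unit

$1.76 per unit


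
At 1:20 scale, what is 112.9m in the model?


Model size = real / scale
= 112.9 / 20
= 5.6450 m

5.6450 m


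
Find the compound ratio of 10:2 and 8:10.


Compound ratio = (10×8) : (2×10)
= 80:20
GCD = 20
= 4:1

4:1


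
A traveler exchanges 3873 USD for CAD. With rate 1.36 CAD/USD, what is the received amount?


Amount × rate = 3873 × 1.36
= 5267.28 CAD

5267.28 CAD


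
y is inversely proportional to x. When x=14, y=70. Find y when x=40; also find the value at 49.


Inverse proportion: x × y = constant
k = 14 × 70 = 980
At x=40: k/40 = 24.50
At x=49: k/49 = 20.00
= 24.50 and 20.00

24.50 and 20.00


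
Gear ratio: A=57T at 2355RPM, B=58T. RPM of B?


Gear ratio = 57:58 = 57:58
RPM_B = RPM_A × (teeth_A / teeth_B)
= 2355 × (57/58)
= 2314.4 RPM

2314.4 RPM


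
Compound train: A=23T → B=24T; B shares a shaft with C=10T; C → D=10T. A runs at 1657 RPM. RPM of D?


Stage 1: RPM_B = RPM_A × t_A/t_B = 1657 × 23/24 = 38111/24 ≈ 1587.96
B and C share a shaft → RPM_C = RPM_B
Stage 2: RPM_D = RPM_C × t_C/t_D = RPM_A × (t_A×t_C)/(t_B×t_D)
Overall ratio = (23×10)/(24×10) = 230/240
RPM_D = 1657 × 230/240 = 381110/240
≈ 1587.96 RPM

1587.96 RPM


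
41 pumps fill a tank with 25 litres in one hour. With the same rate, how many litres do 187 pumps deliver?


Direct proportion: y/x = constant
k = 25/41 ≈ 0.6098
y₂ = k × 187 = 25 × 187 / 41 = 4675/41
≈ 114.02

114.02


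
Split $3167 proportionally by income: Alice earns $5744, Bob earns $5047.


Total income = 5744 + 5047 = $10791
Alice: $3167 × 5744/10791 = $1685.78
Bob: $3167 × 5047/10791 = $1481.22
= Alice: $1685.78, Bob: $1481.22

Alice: $1685.78, Bob: $1481.22


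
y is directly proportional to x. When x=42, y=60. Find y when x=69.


Direct proportion: y/x = constant
k = 60/42 ≈ 1.4286
y₂ = k × 69 = 60 × 69 / 42 = 4140/42
≈ 98.57

98.57


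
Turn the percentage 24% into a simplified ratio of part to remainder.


24% means 24 parts out of 100; remainder = 76
Part : remainder = 24:76
GCD = 4
= 6:19

6:19


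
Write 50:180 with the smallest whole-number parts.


GCD(50, 180) = 10
50/10 : 180/10
= 5:18

5:18


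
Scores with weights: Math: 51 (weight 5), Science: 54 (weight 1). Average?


Numerator = 51×5 + 54×1
= 255 + 54
= 309
Total weight = 6
Weighted avg = 309/6
= 51.50

51.50


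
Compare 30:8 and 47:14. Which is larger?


30/8 = 3.7500
47/14 = 3.3571
3.7500 > 3.3571, so 30:8 is greater
= 30:8

30:8


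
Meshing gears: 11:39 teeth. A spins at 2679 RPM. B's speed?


Gear ratio = 11:39 = 11:39
RPM_B = RPM_A × (teeth_A / teeth_B)
= 2679 × (11/39)
= 755.6 RPM

755.6 RPM


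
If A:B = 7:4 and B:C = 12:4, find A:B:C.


Match B: multiply A:B by 12 → 84:48
Multiply B:C by 4 → 48:16
Combined: 84:48:16
GCD = 4
= 21:12:4

21:12:4


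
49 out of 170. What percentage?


Percentage = (part / whole) × 100
= (49 / 170) × 100
≈ 28.82%

28.82%


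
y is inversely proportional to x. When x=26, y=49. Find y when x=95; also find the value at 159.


Inverse proportion: x × y = constant
k = 26 × 49 = 1274
At x=95: k/95 = 13.41
At x=159: k/159 = 8.01
= 13.41 and 8.01

13.41 and 8.01


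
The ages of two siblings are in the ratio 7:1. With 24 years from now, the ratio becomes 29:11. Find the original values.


Let A = 7k, B = 1k.
(7k + 24) / (1k + 24) = 29/11
Cross-multiply: 11(7k + 24) = 29(1k + 24)
77k + 264 = 29k + 696
77k - 29k = 696 - 264
48k = 432
k = 432/48 = 9
A = 7×9 = 63, B = 1×9 = 9
= A = 63, B = 9

A = 63, B = 9


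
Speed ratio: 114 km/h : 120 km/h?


Ratio = 114:120
GCD = 6
Simplified = 19:20
Time ratio (same distance) = 20:19
Speed ratio = 19:20

19:20


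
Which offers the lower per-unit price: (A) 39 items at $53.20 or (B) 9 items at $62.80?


Deal A: $53.20/39 = $1.3641/unit
Deal B: $62.80/9 = $6.9778/unit
A is cheaper per unit
= Deal A

Deal A


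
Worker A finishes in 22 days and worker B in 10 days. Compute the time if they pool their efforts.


Rate of A = 1/22 per day
Rate of B = 1/10 per day
Combined rate = 1/22 + 1/10 = 32/220 ≈ 0.1455 per day
Days = 1 / combined rate = 220/32
≈ 6.88 days

6.88 days


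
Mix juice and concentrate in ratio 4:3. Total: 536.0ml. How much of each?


Total parts = 4 + 3 = 7
juice: 536.0 × 4/7 = 306.3ml
concentrate: 536.0 × 3/7 = 229.7ml
= 306.3ml and 229.7ml

306.3ml and 229.7ml


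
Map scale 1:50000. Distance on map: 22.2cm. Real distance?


Real distance = map distance × scale
= 22.2cm × 50000
= 1110000 cm = 11100.0 m
= 11.100 km

11.100 km


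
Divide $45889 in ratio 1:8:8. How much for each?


Total parts = 1 + 8 + 8 = 17
Part 1: 45889 × 1/17 = 2699.35
Part 2: 45889 × 8/17 = 21594.82
Part 3: 45889 × 8/17 = 21594.82
= Part 1: $2699.35, Part 2: $21594.82, Part 3: $21594.82

Part 1: $2699.35, Part 2: $21594.82, Part 3: $21594.82


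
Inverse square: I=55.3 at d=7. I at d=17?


I₁d₁² = I₂d₂²
I₂ = I₁ × (d₁/d₂)²
= 55.3 × (7/17)²
= 55.3 × 49/289
= 2709.7/289
≈ 9.3761

9.3761


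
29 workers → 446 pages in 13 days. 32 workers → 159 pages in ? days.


Days ∝ work / workers, so d₂ = d₁ × (m₁/m₂) × (w₂/w₁)
Workers factor (inverse): 29/32 ≈ 0.9063
Work factor (direct): 159/446 ≈ 0.3565
d₂ = 13 × 29/32 × 159/446 = (13 × 29 × 159) / (32 × 446) = 59943/14272
≈ 4.20 days

4.20 days


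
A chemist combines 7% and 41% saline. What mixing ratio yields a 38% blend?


Let x parts of 7% mix with y parts of 41%.
7x + 41y = 38(x + y)
7x + 41y = 38x + 38y
x(7 - 38) = y(38 - 41)
x/y = (41 - 38)/(38 - 7) = 3/31
Simplify: 3:31
= 3:31

3:31


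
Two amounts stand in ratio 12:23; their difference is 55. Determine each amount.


Let A = 12k, B = 23k.
23k - 12k = 55
11k = 55 → k = 55/11 = 5
A = 12×5 = 60, B = 23×5 = 115
= A = 60, B = 115

A = 60, B = 115


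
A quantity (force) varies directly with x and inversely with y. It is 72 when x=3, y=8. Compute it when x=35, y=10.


z = k·x/y
Solve for k using the known point: k = z·y/x = 72×8/3 = 576/3 = 192.0000
Now evaluate at x=35, y=10:
z = k × 35 / 10 = (576 × 35) / (3 × 10) = 20160/30
= 672.0000

672.0000


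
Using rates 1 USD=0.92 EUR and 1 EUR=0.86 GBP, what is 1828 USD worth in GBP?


Step 1: 1828 USD × 0.92 = 1681.76 EUR
Step 2: 1681.76 EUR × 0.86 = 1446.31 GBP
Implied rate USD→GBP = 0.92 × 0.86 = 0.7912
= 1446.31 GBP

1446.31 GBP


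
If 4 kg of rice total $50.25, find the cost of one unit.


Unit rate = total / quantity
= 50.25 / 4
= $12.56 per unit

$12.56 per unit


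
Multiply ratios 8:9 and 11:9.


Compound ratio = (8×11) : (9×9)
= 88:81
GCD = 1
= 88:81

88:81


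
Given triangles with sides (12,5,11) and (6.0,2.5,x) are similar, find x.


Scale factor = 6.0/12 = 0.5
Missing side = 11 × 0.5
= 5.5

5.5


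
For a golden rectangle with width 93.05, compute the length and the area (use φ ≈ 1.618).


φ = (1 + √5) / 2 ≈ 1.618
Length = width × φ = 93.05 × 1.618 = 150.5549
≈ 150.55
Area = width × length = 93.05 × 150.5549 = 14009.133445 ≈ 14009.13
= Length: 150.55, Area: 14009.13

Length: 150.55, Area: 14009.13


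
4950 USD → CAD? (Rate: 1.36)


Amount × rate = 4950 × 1.36
= 6732.00 CAD

6732.00 CAD


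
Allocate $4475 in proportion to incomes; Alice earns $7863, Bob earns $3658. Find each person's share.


Total income = 7863 + 3658 = $11521
Alice: $4475 × 7863/11521 = $3054.16
Bob: $4475 × 3658/11521 = $1420.84
= Alice: $3054.16, Bob: $1420.84

Alice: $3054.16, Bob: $1420.84


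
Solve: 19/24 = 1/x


Cross multiply: 19 × x = 24 × 1
19x = 24
x = 24 / 19
= 1.26

1.26


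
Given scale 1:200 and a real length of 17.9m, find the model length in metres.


Model size = real / scale
= 17.9 / 200
= 0.0895 m

0.0895 m


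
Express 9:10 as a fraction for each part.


Total parts = 9 + 10 = 19
First part: 9/19 = 9/19
Second part: 10/19 = 10/19
= 9/19 and 10/19

9/19 and 10/19


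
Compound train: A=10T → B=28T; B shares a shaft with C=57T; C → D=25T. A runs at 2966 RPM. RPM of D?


Stage 1: RPM_B = RPM_A × t_A/t_B = 2966 × 10/28 = 29660/28 ≈ 1059.29
B and C share a shaft → RPM_C = RPM_B
Stage 2: RPM_D = RPM_C × t_C/t_D = RPM_A × (t_A×t_C)/(t_B×t_D)
Overall ratio = (10×57)/(28×25) = 570/700
RPM_D = 2966 × 570/700 = 1690620/700
≈ 2415.17 RPM

2415.17 RPM


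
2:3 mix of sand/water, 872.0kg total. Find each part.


Total parts = 2 + 3 = 5
sand: 872.0 × 2/5 = 348.8kg
water: 872.0 × 3/5 = 523.2kg
= 348.8kg and 523.2kg

348.8kg and 523.2kg


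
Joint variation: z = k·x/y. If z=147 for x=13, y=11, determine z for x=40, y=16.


z = k·x/y
Solve for k using the known point: k = z·y/x = 147×11/13 = 1617/13 ≈ 124.3846
Now evaluate at x=40, y=16:
z = k × 40 / 16 = (1617 × 40) / (13 × 16) = 64680/208
≈ 310.9615

310.9615


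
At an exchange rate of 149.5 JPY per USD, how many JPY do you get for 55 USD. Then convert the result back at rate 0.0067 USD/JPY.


Amount × rate = 55 × 149.5 = 8222.50 JPY
Round-trip: 8222.50 × 0.0067 = 55.09 USD
= 8222.50 JPY, then 55.09 USD

8222.50 JPY, then 55.09 USD


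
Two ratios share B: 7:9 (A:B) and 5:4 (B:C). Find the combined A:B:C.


Match B: multiply A:B by 5 → 35:45
Multiply B:C by 9 → 45:36
Combined: 35:45:36
GCD = 1
= 35:45:36

35:45:36


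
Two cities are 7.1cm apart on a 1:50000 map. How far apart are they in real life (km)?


Real distance = map distance × scale
= 7.1cm × 50000
= 355000 cm = 3550.0 m
= 3.550 km

3.550 km


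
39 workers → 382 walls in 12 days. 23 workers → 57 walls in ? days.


Days ∝ work / workers, so d₂ = d₁ × (m₁/m₂) × (w₂/w₁)
Workers factor (inverse): 39/23 ≈ 1.6957
Work factor (direct): 57/382 ≈ 0.1492
d₂ = 12 × 39/23 × 57/382 = (12 × 39 × 57) / (23 × 382) = 26676/8786
≈ 3.04 days

3.04 days


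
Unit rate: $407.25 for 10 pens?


Unit rate = total / quantity
= 407.25 / 10
= $40.73 per unit

$40.73 per unit


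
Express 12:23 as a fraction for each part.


Total parts = 12 + 23 = 35
First part: 12/35 = 12/35
Second part: 23/35 = 23/35
= 12/35 and 23/35

12/35 and 23/35


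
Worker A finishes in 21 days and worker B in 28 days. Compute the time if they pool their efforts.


Rate of A = 1/21 per day
Rate of B = 1/28 per day
Combined rate = 1/21 + 1/28 = 49/588 ≈ 0.0833 per day
Days = 1 / combined rate = 588/49
= 12.00 days

12.00 days


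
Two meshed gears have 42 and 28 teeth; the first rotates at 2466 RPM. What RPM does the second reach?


Gear ratio = 42:28 = 3:2
RPM_B = RPM_A × (teeth_A / teeth_B)
= 2466 × (42/28)
= 3699.0 RPM

3699.0 RPM


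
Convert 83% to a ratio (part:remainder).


83% means 83 parts out of 100; remainder = 17
Part : remainder = 83:17
GCD = 1
= 83:17

83:17


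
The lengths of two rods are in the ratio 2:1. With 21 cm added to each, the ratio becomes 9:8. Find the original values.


Let A = 2k, B = 1k.
(2k + 21) / (1k + 21) = 9/8
Cross-multiply: 8(2k + 21) = 9(1k + 21)
16k + 168 = 9k + 189
16k - 9k = 189 - 168
7k = 21
k = 21/7 = 3
A = 2×3 = 6, B = 1×3 = 3
= A = 6, B = 3

A = 6, B = 3


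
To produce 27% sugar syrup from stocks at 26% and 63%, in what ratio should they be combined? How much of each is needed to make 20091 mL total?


Let x parts of 26% mix with y parts of 63%.
26x + 63y = 27(x + y)
26x + 63y = 27x + 27y
x(26 - 27) = y(27 - 63)
x/y = (63 - 27)/(27 - 26) = 36/1
Simplify: 36:1
Total parts = 37; one part = 20091/37 = 543.00 mL
26% solution: 36×543.00 = 19548.00 mL
63% solution: 1×543.00 = 543.00 mL
= ratio 36:1; 19548.00 mL and 543.00 mL

ratio 36:1; 19548.00 mL and 543.00 mL


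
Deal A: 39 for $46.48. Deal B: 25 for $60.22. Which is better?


Deal A: $46.48/39 = $1.1918/unit
Deal B: $60.22/25 = $2.4088/unit
A is cheaper per unit
= Deal A

Deal A


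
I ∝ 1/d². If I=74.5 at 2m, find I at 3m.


I₁d₁² = I₂d₂²
I₂ = I₁ × (d₁/d₂)²
= 74.5 × (2/3)²
= 74.5 × 4/9
= 298/9
≈ 33.1111

33.1111


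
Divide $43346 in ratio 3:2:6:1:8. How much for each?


Total parts = 3 + 2 + 6 + 1 + 8 = 20
Part 1: 43346 × 3/20 = 6501.90
Part 2: 43346 × 2/20 = 4334.60
Part 3: 43346 × 6/20 = 13003.80
Part 4: 43346 × 1/20 = 2167.30
Part 5: 43346 × 8/20 = 17338.40
= Part 1: $6501.90, Part 2: $4334.60, Part 3: $13003.80, Part 4: $2167.30, Part 5: $17338.40

Part 1: $6501.90, Part 2: $4334.60, Part 3: $13003.80, Part 4: $2167.30, Part 5: $17338.40


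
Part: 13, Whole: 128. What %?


Percentage = (part / whole) × 100
= (13 / 128) × 100
≈ 10.16%

10.16%


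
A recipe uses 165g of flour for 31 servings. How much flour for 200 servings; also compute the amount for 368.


Direct proportion: y/x = constant
k = 165/31 ≈ 5.3226
y at x=200: k × 200 = 165 × 200 / 31 = 33000/31 ≈ 1064.52
y at x=368: k × 368 = 165 × 368 / 31 = 60720/31 ≈ 1958.71
= 1064.52 and 1958.71

1064.52 and 1958.71


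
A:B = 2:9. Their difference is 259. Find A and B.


Let A = 2k, B = 9k.
9k - 2k = 259
7k = 259 → k = 259/7 = 37
A = 2×37 = 74, B = 9×37 = 333
= A = 74, B = 333

A = 74, B = 333


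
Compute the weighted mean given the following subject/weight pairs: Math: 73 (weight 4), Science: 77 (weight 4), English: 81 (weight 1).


Numerator = 73×4 + 77×4 + 81×1
= 292 + 308 + 81
= 681
Total weight = 9
Weighted avg = 681/9
= 75.67

75.67


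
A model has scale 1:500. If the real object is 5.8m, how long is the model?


Model size = real / scale
= 5.8 / 500
= 0.0116 m

0.0116 m


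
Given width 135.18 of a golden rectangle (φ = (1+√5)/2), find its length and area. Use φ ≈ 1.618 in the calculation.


φ = (1 + √5) / 2 ≈ 1.618
Length = width × φ = 135.18 × 1.618 = 218.72124
≈ 218.72
Area = width × length = 135.18 × 218.72124 = 29566.7372232 ≈ 29566.74
= Length: 218.72, Area: 29566.74

Length: 218.72, Area: 29566.74


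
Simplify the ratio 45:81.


GCD(45, 81) = 9
45/9 : 81/9
= 5:9

5:9


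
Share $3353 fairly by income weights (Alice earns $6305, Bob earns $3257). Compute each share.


Total income = 6305 + 3257 = $9562
Alice: $3353 × 6305/9562 = $2210.90
Bob: $3353 × 3257/9562 = $1142.10
= Alice: $2210.90, Bob: $1142.10

Alice: $2210.90, Bob: $1142.10


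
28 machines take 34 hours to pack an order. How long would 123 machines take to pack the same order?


Inverse proportion: x × y = constant
k = 28 × 34 = 952
y₂ = k / 123 = 952 / 123
= 7.74

7.74


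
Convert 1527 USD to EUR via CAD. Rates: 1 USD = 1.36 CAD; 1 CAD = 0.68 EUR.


Step 1: 1527 USD × 1.36 = 2076.72 CAD
Step 2: 2076.72 CAD × 0.68 = 1412.17 EUR
Implied rate USD→EUR = 1.36 × 0.68 = 0.9248
= 1412.17 EUR

1412.17 EUR


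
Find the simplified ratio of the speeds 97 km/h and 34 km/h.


Ratio = 97:34
GCD = 1
Simplified = 97:34
Time ratio (same distance) = 34:97
Speed ratio = 97:34

97:34


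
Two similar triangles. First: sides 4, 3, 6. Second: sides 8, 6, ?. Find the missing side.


Scale factor = 8/4 = 2
Missing side = 6 × 2
= 12.0

12.0


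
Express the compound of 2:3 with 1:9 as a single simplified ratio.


Compound ratio = (2×1) : (3×9)
= 2:27
GCD = 1
= 2:27

2:27


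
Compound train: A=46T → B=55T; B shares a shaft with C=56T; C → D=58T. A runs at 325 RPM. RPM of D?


Stage 1: RPM_B = RPM_A × t_A/t_B = 325 × 46/55 = 14950/55 ≈ 271.82
B and C share a shaft → RPM_C = RPM_B
Stage 2: RPM_D = RPM_C × t_C/t_D = RPM_A × (t_A×t_C)/(t_B×t_D)
Overall ratio = (46×56)/(55×58) = 2576/3190
RPM_D = 325 × 2576/3190 = 837200/3190
≈ 262.45 RPM

262.45 RPM


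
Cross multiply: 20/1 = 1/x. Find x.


Cross multiply: 20 × x = 1 × 1
20x = 1
x = 1 / 20
= 0.05

0.05


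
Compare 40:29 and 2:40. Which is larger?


40/29 = 1.3793
2/40 = 0.0500
1.3793 > 0.0500, so 40:29 is greater
= 40:29

40:29


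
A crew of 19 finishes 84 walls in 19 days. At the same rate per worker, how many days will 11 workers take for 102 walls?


Days ∝ work / workers, so d₂ = d₁ × (m₁/m₂) × (w₂/w₁)
Workers factor (inverse): 19/11 ≈ 1.7273
Work factor (direct): 102/84 ≈ 1.2143
d₂ = 19 × 19/11 × 102/84 = (19 × 19 × 102) / (11 × 84) = 36822/924
≈ 39.85 days

39.85 days


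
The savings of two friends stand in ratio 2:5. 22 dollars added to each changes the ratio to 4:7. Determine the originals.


Let A = 2k, B = 5k.
(2k + 22) / (5k + 22) = 4/7
Cross-multiply: 7(2k + 22) = 4(5k + 22)
14k + 154 = 20k + 88
14k - 20k = 88 - 154
-6k = -66
k = -66/-6 = 11
A = 2×11 = 22, B = 5×11 = 55
= A = 22, B = 55

A = 22, B = 55


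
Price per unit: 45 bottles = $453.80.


Unit rate = total / quantity
= 453.80 / 45
= $10.08 per unit

$10.08 per unit


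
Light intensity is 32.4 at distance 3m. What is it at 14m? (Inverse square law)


I₁d₁² = I₂d₂²
I₂ = I₁ × (d₁/d₂)²
= 32.4 × (3/14)²
= 32.4 × 9/196
= 291.6/196
≈ 1.4878

1.4878


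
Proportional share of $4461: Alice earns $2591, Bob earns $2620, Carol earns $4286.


Total income = 2591 + 2620 + 4286 = $9497
Alice: $4461 × 2591/9497 = $1217.06
Bob: $4461 × 2620/9497 = $1230.69
Carol: $4461 × 4286/9497 = $2013.25
= Alice: $1217.06, Bob: $1230.69, Carol: $2013.25

Alice: $1217.06, Bob: $1230.69, Carol: $2013.25


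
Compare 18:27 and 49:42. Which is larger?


18/27 = 0.6667
49/42 = 1.1667
0.6667 < 1.1667, so 18:27 is less
= 49:42

49:42


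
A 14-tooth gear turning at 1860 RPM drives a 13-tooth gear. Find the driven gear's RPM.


Gear ratio = 14:13 = 14:13
RPM_B = RPM_A × (teeth_A / teeth_B)
= 1860 × (14/13)
= 2003.1 RPM

2003.1 RPM


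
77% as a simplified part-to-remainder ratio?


77% means 77 parts out of 100; remainder = 23
Part : remainder = 77:23
GCD = 1
= 77:23

77:23


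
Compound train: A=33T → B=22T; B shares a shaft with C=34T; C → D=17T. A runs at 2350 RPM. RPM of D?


Stage 1: RPM_B = RPM_A × t_A/t_B = 2350 × 33/22 = 77550/22 = 3525.00
B and C share a shaft → RPM_C = RPM_B
Stage 2: RPM_D = RPM_C × t_C/t_D = RPM_A × (t_A×t_C)/(t_B×t_D)
Overall ratio = (33×34)/(22×17) = 1122/374
RPM_D = 2350 × 1122/374 = 2636700/374
= 7050.00 RPM

7050.00 RPM


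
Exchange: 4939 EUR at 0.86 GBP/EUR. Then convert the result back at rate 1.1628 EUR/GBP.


Amount × rate = 4939 × 0.86 = 4247.54 GBP
Round-trip: 4247.54 × 1.1628 = 4939.04 EUR
= 4247.54 GBP, then 4939.04 EUR

4247.54 GBP, then 4939.04 EUR


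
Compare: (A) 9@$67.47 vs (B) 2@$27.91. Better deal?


Deal A: $67.47/9 = $7.4967/unit
Deal B: $27.91/2 = $13.9550/unit
A is cheaper per unit
= Deal A

Deal A


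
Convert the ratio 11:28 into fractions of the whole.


Total parts = 11 + 28 = 39
First part: 11/39 = 11/39
Second part: 28/39 = 28/39
= 11/39 and 28/39

11/39 and 28/39


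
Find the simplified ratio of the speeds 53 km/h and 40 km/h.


Ratio = 53:40
GCD = 1
Simplified = 53:40
Time ratio (same distance) = 40:53
Speed ratio = 53:40

53:40


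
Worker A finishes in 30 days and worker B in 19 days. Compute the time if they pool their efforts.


Rate of A = 1/30 per day
Rate of B = 1/19 per day
Combined rate = 1/30 + 1/19 = 49/570 ≈ 0.0860 per day
Days = 1 / combined rate = 570/49
≈ 11.63 days

11.63 days
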